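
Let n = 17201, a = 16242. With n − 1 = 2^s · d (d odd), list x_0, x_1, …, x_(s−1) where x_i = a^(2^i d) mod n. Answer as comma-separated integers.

n − 1 = 17200 = 2^4 · 1075, so s = 4 and d = 1075.
x_0 = 16242^1075 mod 17201 = 8822.
x_1 = 8822^2 mod 17201 = 10360.
x_2 = 10360^2 mod 17201 = 12561.
x_3 = 12561^2 mod 17201 = 11149.

8822, 10360, 12561, 11149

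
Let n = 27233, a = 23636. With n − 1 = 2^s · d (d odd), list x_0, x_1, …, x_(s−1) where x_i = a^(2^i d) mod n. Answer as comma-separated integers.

n − 1 = 27232 = 2^5 · 851, so s = 5 and d = 851.
x_0 = 23636^851 mod 27233 = 23064.
x_1 = 23064^2 mod 27233 = 5907.
x_2 = 5907^2 mod 27233 = 7176.
x_3 = 7176^2 mod 27233 = 24606.
x_4 = 24606^2 mod 27233 = 11180.

23064, 5907, 7176, 24606, 11180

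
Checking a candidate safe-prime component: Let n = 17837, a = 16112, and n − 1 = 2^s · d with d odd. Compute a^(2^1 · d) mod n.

17836

n − 1 = 17836 = 2^2 · 4459, so s = 2 and d = 4459.
Repeated squaring mod 17837: 16112^1 ≡ 16112, 16112^2 ≡ 14683, 16112^4 ≡ 12507, 16112^8 ≡ 12396, 16112^16 ≡ 12898, 16112^32 ≡ 10542, 16112^64 ≡ 9254, 16112^128 ≡ 1079, 16112^256 ≡ 4836, 16112^512 ≡ 2589, 16112^1024 ≡ 14046, 16112^2048 ≡ 12896, 16112^4096 ≡ 12465.
4459 = 4096 + 256 + 64 + 32 + 8 + 2 + 1, so 16112^4459 ≡ 12465·4836·9254·10542·12396·14683·16112 ≡ 17156 (mod 17837).
x_0 = 17156.
x_1 = 17156^2 mod 17837 = 17836.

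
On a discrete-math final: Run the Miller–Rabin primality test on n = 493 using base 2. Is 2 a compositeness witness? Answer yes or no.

yes

n − 1 = 492 = 2^2 · 123, so s = 2 and d = 123.
Repeated squaring mod 493: 2^1 ≡ 2, 2^2 ≡ 4, 2^4 ≡ 16, 2^8 ≡ 256, 2^16 ≡ 460, 2^32 ≡ 103, 2^64 ≡ 256.
123 = 64 + 32 + 16 + 8 + 2 + 1, so 2^123 ≡ 256·103·460·256·4·2 ≡ 76 (mod 493).
x_0 = 2^123 mod 493 = 76.
x_0 is neither 1 nor 492, so continue squaring.
x_1 = 76^2 mod 493 = 353.
Reached i = s−1 = 1 without hitting −1: 2 is a Miller–Rabin witness and 493 is composite.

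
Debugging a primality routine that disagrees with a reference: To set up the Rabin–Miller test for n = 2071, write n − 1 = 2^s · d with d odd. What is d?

Halving: 2070 → 1035; 1035 is odd.
So 2070 = 2^1 · 1035.

1035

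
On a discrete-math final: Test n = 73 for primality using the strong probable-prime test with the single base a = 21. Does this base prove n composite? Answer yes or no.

n − 1 = 72 = 2^3 · 9, so s = 3 and d = 9.
By repeated squaring, 21^9 ≡ 22 (mod 73).
x_0 = 21^9 mod 73 = 22.
x_0 is neither 1 nor 72, so continue squaring.
x_1 = 22^2 mod 73 = 46.
x_2 = 46^2 mod 73 = 72.
x_2 ≡ −1, so 21 is not a witness.

no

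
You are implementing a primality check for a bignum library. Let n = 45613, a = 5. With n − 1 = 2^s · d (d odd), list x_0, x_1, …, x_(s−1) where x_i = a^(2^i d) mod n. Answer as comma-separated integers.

41976, 45612

n − 1 = 45612 = 2^2 · 11403, so s = 2 and d = 11403.
x_0 = 5^11403 mod 45613 = 41976.
x_1 = 41976^2 mod 45613 = 45612.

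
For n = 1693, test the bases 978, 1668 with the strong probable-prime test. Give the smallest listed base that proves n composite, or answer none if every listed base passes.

n − 1 = 1692 = 2^2 · 423, so s = 2 and d = 423.
Base 978: x_0 = 978^423 mod 1693 = 1692. x_0 = 1692 ≡ −1, so 978 is not a witness.
Base 1668: x_0 = 1668^423 mod 1693 = 1. x_0 = 1, so 1668 is not a witness.
No listed base is a witness for 1693.

none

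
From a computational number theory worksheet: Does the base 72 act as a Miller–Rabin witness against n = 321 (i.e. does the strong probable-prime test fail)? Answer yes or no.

n − 1 = 320 = 2^6 · 5, so s = 6 and d = 5.
Repeated squaring mod 321: 72^1 ≡ 72, 72^2 ≡ 48, 72^4 ≡ 57.
5 = 4 + 1, so 72^5 ≡ 57·72 ≡ 252 (mod 321).
x_0 = 72^5 mod 321 = 252.
x_0 is neither 1 nor 320, so continue squaring.
x_1 = 252^2 mod 321 = 267.
x_2 = 267^2 mod 321 = 27.
x_3 = 27^2 mod 321 = 87.
x_4 = 87^2 mod 321 = 186.
x_5 = 186^2 mod 321 = 249.
Reached i = s−1 = 5 without hitting −1: 72 is a Miller–Rabin witness and 321 is composite.

yes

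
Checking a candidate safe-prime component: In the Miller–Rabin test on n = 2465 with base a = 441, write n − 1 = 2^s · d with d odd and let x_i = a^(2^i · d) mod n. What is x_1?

1

n − 1 = 2464 = 2^5 · 77, so s = 5 and d = 77.
x_0 = 441^77 mod 2465 = 1971.
x_1 = 1971^2 mod 2465 = 1.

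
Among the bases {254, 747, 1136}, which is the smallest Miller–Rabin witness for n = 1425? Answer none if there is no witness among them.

n − 1 = 1424 = 2^4 · 89, so s = 4 and d = 89.
Base 254: x_0 = 254^89 mod 1425 = 1094. x_0 is neither 1 nor 1424, so continue squaring. x_1 = 1094^2 mod 1425 = 1261. x_2 = 1261^2 mod 1425 = 1246. x_3 = 1246^2 mod 1425 = 691. Reached i = s−1 = 3 without hitting −1: 254 is a Miller–Rabin witness and 1425 is composite.
Base 747: x_0 = 747^89 mod 1425 = 567. x_0 is neither 1 nor 1424, so continue squaring. x_1 = 567^2 mod 1425 = 864. x_2 = 864^2 mod 1425 = 1221. x_3 = 1221^2 mod 1425 = 291. Reached i = s−1 = 3 without hitting −1: 747 is a Miller–Rabin witness and 1425 is composite.
Base 1136: x_0 = 1136^89 mod 1425 = 641. x_0 is neither 1 nor 1424, so continue squaring. x_1 = 641^2 mod 1425 = 481. x_2 = 481^2 mod 1425 = 511. x_3 = 511^2 mod 1425 = 346. Reached i = s−1 = 3 without hitting −1: 1136 is a Miller–Rabin witness and 1425 is composite.
The smallest witness among the given bases is 254.

254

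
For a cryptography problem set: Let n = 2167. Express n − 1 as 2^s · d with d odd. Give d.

1083

Halving: 2166 → 1083; 1083 is odd.
So 2166 = 2^1 · 1083.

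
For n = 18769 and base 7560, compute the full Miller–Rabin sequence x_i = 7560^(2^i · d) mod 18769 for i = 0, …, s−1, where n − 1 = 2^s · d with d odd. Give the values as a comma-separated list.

n − 1 = 18768 = 2^4 · 1173, so s = 4 and d = 1173.
x_0 = 7560^1173 mod 18769 = 9353.
x_1 = 9353^2 mod 18769 = 15069.
x_2 = 15069^2 mod 18769 = 7399.
x_3 = 7399^2 mod 18769 = 14797.

9353, 15069, 7399, 14797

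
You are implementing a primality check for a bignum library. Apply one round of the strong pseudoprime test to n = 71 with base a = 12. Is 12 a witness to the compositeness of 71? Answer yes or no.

no

n − 1 = 70 = 2^1 · 35, so s = 1 and d = 35.
x_0 = 12^35 mod 71 = 1.
x_0 = 1, so 12 is not a witness.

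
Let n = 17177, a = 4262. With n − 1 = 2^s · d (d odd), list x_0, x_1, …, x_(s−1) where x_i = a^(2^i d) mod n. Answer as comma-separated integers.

n − 1 = 17176 = 2^3 · 2147, so s = 3 and d = 2147.
x_0 = 4262^2147 mod 17177 = 16803.
x_1 = 16803^2 mod 17177 = 2460.
x_2 = 2460^2 mod 17177 = 5296.

16803, 2460, 5296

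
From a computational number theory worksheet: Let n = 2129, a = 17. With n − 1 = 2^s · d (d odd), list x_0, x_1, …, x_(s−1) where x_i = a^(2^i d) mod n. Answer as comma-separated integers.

2128, 1, 1, 1

n − 1 = 2128 = 2^4 · 133, so s = 4 and d = 133.
x_0 = 17^133 mod 2129 = 2128.
x_1 = 2128^2 mod 2129 = 1.
x_2 = 1^2 mod 2129 = 1.
x_3 = 1^2 mod 2129 = 1.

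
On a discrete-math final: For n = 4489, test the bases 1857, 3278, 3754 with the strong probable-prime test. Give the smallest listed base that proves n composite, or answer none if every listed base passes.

n − 1 = 4488 = 2^3 · 561, so s = 3 and d = 561.
Base 1857: x_0 = 1857^561 mod 4489 = 4488. x_0 = 4488 ≡ −1, so 1857 is not a witness.
Base 3278: x_0 = 3278^561 mod 4489 = 3954. x_0 is neither 1 nor 4488, so continue squaring. x_1 = 3954^2 mod 4489 = 3418. x_2 = 3418^2 mod 4489 = 2346. Reached i = s−1 = 2 without hitting −1: 3278 is a Miller–Rabin witness and 4489 is composite.
Base 3754: x_0 = 3754^561 mod 4489 = 1272. x_0 is neither 1 nor 4488, so continue squaring. x_1 = 1272^2 mod 4489 = 1944. x_2 = 1944^2 mod 4489 = 3887. Reached i = s−1 = 2 without hitting −1: 3754 is a Miller–Rabin witness and 4489 is composite.
The smallest witness among the given bases is 3278.

3278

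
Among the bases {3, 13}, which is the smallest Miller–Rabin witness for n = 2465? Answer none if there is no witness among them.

n − 1 = 2464 = 2^5 · 77, so s = 5 and d = 77.
Base 3: x_0 = 3^77 mod 2465 = 2018. x_0 is neither 1 nor 2464, so continue squaring. x_1 = 2018^2 mod 2465 = 144. x_2 = 144^2 mod 2465 = 1016. x_3 = 1016^2 mod 2465 = 1886. x_4 = 1886^2 mod 2465 = 1. x_4 = 1 but x_3 ≠ ±1, a nontrivial square root of 1 — 3 is a witness and 2465 is composite.
Base 13: x_0 = 13^77 mod 2465 = 608. x_0 is neither 1 nor 2464, so continue squaring. x_1 = 608^2 mod 2465 = 2379. x_2 = 2379^2 mod 2465 = 1. x_2 = 1 but x_1 ≠ ±1, a nontrivial square root of 1 — 13 is a witness and 2465 is composite.
The smallest witness among the given bases is 3.

3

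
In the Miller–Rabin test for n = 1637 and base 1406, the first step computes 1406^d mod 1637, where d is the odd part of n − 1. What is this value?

1

n − 1 = 1636 = 2^2 · 409, so s = 2 and d = 409.
By repeated squaring, 1406^409 ≡ 1 (mod 1637).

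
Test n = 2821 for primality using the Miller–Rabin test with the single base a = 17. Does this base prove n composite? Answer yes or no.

no

n − 1 = 2820 = 2^2 · 705, so s = 2 and d = 705.
By repeated squaring, 17^705 ≡ 2820 (mod 2821).
x_0 = 17^705 mod 2821 = 2820.
x_0 = 2820 ≡ −1, so 17 is not a witness.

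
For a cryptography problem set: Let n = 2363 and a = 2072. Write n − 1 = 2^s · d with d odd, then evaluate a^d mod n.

648

n − 1 = 2362 = 2^1 · 1181, so s = 1 and d = 1181.
2072^1181 mod 2363 = 648.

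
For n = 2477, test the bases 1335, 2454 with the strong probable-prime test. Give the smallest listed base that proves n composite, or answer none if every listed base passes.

n − 1 = 2476 = 2^2 · 619, so s = 2 and d = 619.
Base 1335: x_0 = 1335^619 mod 2477 = 1562. x_0 is neither 1 nor 2476, so continue squaring. x_1 = 1562^2 mod 2477 = 2476. x_1 ≡ −1, so 1335 is not a witness.
Base 2454: x_0 = 2454^619 mod 2477 = 1. x_0 = 1, so 2454 is not a witness.
No listed base is a witness for 2477.

none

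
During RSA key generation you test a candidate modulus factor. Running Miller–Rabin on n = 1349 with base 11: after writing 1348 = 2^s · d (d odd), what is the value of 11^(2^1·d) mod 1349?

n − 1 = 1348 = 2^2 · 337, so s = 2 and d = 337.
x_0 = 11^337 mod 1349 = 1056.
x_1 = 1056^2 mod 1349 = 862.

862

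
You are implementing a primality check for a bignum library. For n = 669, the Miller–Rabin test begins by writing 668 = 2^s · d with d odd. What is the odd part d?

167

Halving: 668 → 334 → 167; 167 is odd.
So 668 = 2^2 · 167.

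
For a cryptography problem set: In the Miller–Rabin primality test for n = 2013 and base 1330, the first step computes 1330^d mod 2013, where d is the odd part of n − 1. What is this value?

472

n − 1 = 2012 = 2^2 · 503, so s = 2 and d = 503.
1330^503 mod 2013 = 472.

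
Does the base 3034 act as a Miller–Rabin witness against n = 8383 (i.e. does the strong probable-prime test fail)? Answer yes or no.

yes

n − 1 = 8382 = 2^1 · 4191, so s = 1 and d = 4191.
x_0 = 3034^4191 mod 8383 = 6093.
x_0 ∉ {1, 8382} and s = 1, so 3034 is a Miller–Rabin witness and 8383 is composite.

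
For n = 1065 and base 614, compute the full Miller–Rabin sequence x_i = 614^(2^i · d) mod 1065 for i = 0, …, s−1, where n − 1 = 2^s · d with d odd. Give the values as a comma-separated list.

989, 451, 1051

n − 1 = 1064 = 2^3 · 133, so s = 3 and d = 133.
x_0 = 614^133 mod 1065 = 989.
x_1 = 989^2 mod 1065 = 451.
x_2 = 451^2 mod 1065 = 1051.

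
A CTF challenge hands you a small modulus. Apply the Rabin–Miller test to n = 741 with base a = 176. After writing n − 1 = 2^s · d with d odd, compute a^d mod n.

n − 1 = 740 = 2^2 · 185, so s = 2 and d = 185.
Repeated squaring mod 741: 176^1 ≡ 176, 176^2 ≡ 595, 176^4 ≡ 568, 176^8 ≡ 289, 176^16 ≡ 529, 176^32 ≡ 484, 176^64 ≡ 100, 176^128 ≡ 367.
185 = 128 + 32 + 16 + 8 + 1, so 176^185 ≡ 367·484·529·289·176 ≡ 674 (mod 741).

674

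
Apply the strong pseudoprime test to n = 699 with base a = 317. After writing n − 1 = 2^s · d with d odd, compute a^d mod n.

n − 1 = 698 = 2^1 · 349, so s = 1 and d = 349.
By repeated squaring, 317^349 ≡ 149 (mod 699).

149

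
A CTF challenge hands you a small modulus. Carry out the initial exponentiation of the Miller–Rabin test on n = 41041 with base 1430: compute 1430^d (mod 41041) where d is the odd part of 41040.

37752

n − 1 = 41040 = 2^4 · 2565, so s = 4 and d = 2565.
1430^2565 mod 41041 = 37752.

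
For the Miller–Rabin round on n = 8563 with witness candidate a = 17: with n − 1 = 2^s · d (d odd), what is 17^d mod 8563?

8562

n − 1 = 8562 = 2^1 · 4281, so s = 1 and d = 4281.
17^4281 mod 8563 = 8562.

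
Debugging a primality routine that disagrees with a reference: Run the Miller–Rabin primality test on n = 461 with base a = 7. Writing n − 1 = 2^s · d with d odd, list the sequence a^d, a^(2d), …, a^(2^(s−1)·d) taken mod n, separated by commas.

n − 1 = 460 = 2^2 · 115, so s = 2 and d = 115.
x_0 = 7^115 mod 461 = 413.
x_1 = 413^2 mod 461 = 460.

413, 460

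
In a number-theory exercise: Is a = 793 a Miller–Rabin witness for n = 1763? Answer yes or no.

yes

n − 1 = 1762 = 2^1 · 881, so s = 1 and d = 881.
Repeated squaring mod 1763: 793^1 ≡ 793, 793^2 ≡ 1221, 793^4 ≡ 1106, 793^8 ≡ 1477, 793^16 ≡ 698, 793^32 ≡ 616, 793^64 ≡ 411, 793^128 ≡ 1436, 793^256 ≡ 1149, 793^512 ≡ 1477.
881 = 512 + 256 + 64 + 32 + 16 + 1, so 793^881 ≡ 1477·1149·411·616·698·793 ≡ 1367 (mod 1763).
x_0 = 793^881 mod 1763 = 1367.
x_0 ∉ {1, 1762} and s = 1, so 793 is a Miller–Rabin witness and 1763 is composite.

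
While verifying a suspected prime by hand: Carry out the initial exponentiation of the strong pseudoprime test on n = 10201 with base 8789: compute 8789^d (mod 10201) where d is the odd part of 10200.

n − 1 = 10200 = 2^3 · 1275, so s = 3 and d = 1275.
Repeated squaring mod 10201: 8789^1 ≡ 8789, 8789^2 ≡ 4549, 8789^4 ≡ 5773, 8789^8 ≡ 862, 8789^16 ≡ 8572, 8789^32 ≡ 1381, 8789^64 ≡ 9775, 8789^128 ≡ 8059, 8789^256 ≡ 7915, 8789^512 ≡ 2884, 8789^1024 ≡ 3641.
1275 = 1024 + 128 + 64 + 32 + 16 + 8 + 2 + 1, so 8789^1275 ≡ 3641·8059·9775·1381·8572·862·4549·8789 ≡ 4838 (mod 10201).

4838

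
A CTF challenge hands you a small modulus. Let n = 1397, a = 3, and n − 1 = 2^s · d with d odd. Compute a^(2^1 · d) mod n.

n − 1 = 1396 = 2^2 · 349, so s = 2 and d = 349.
Repeated squaring mod 1397: 3^1 ≡ 3, 3^2 ≡ 9, 3^4 ≡ 81, 3^8 ≡ 973, 3^16 ≡ 960, 3^32 ≡ 977, 3^64 ≡ 378, 3^128 ≡ 390, 3^256 ≡ 1224.
349 = 256 + 64 + 16 + 8 + 4 + 1, so 3^349 ≡ 1224·378·960·973·81·3 ≡ 224 (mod 1397).
x_0 = 224.
x_1 = 224^2 mod 1397 = 1281.

1281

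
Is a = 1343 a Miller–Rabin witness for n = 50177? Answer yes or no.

n − 1 = 50176 = 2^10 · 49, so s = 10 and d = 49.
x_0 = 1343^49 mod 50177 = 48772.
x_0 is neither 1 nor 50176, so continue squaring.
x_1 = 48772^2 mod 50177 = 17122.
x_2 = 17122^2 mod 50177 = 28850.
x_3 = 28850^2 mod 50177 = 36601.
x_4 = 36601^2 mod 50177 = 7655.
x_5 = 7655^2 mod 50177 = 42466.
x_6 = 42466^2 mod 50177 = 49953.
x_7 = 49953^2 mod 50177 = 50176.
x_7 ≡ −1, so 1343 is not a witness.

no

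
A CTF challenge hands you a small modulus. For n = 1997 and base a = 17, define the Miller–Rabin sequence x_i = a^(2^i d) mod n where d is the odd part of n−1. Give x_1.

n − 1 = 1996 = 2^2 · 499, so s = 2 and d = 499.
x_0 = 17^499 mod 1997 = 1.
x_1 = 1^2 mod 1997 = 1.

1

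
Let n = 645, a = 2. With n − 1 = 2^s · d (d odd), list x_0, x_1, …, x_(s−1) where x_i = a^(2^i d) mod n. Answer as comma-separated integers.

257, 259

n − 1 = 644 = 2^2 · 161, so s = 2 and d = 161.
x_0 = 2^161 mod 645 = 257.
x_1 = 257^2 mod 645 = 259.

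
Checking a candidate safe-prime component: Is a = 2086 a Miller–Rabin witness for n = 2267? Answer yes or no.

n − 1 = 2266 = 2^1 · 1133, so s = 1 and d = 1133.
x_0 = 2086^1133 mod 2267 = 1.
x_0 = 1, so 2086 is not a witness.

no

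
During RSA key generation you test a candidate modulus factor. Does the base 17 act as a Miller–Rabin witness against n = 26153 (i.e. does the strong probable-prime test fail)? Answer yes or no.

no

n − 1 = 26152 = 2^3 · 3269, so s = 3 and d = 3269.
x_0 = 17^3269 mod 26153 = 20500.
x_0 is neither 1 nor 26152, so continue squaring.
x_1 = 20500^2 mod 26153 = 23596.
x_2 = 23596^2 mod 26153 = 26152.
x_2 ≡ −1, so 17 is not a witness.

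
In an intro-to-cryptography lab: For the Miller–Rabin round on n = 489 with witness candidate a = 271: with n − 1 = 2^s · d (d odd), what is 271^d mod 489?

n − 1 = 488 = 2^3 · 61, so s = 3 and d = 61.
By repeated squaring, 271^61 ≡ 73 (mod 489).

73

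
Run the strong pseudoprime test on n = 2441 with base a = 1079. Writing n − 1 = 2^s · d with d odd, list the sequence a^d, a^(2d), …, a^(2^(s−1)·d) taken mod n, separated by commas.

n − 1 = 2440 = 2^3 · 305, so s = 3 and d = 305.
x_0 = 1079^305 mod 2441 = 1319.
x_1 = 1319^2 mod 2441 = 1769.
x_2 = 1769^2 mod 2441 = 2440.

1319, 1769, 2440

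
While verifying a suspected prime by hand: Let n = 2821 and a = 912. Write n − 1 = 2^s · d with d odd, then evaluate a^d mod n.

2696

n − 1 = 2820 = 2^2 · 705, so s = 2 and d = 705.
912^705 mod 2821 = 2696.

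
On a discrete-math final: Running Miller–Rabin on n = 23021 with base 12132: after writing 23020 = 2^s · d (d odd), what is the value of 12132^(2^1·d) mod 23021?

n − 1 = 23020 = 2^2 · 5755, so s = 2 and d = 5755.
x_0 = 12132^5755 mod 23021 = 2946.
x_1 = 2946^2 mod 23021 = 23020.

23020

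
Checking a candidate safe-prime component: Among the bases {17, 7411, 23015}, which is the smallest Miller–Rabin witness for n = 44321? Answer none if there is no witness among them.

n − 1 = 44320 = 2^5 · 1385, so s = 5 and d = 1385.
Base 17: x_0 = 17^1385 mod 44321 = 33921. x_0 is neither 1 nor 44320, so continue squaring. x_1 = 33921^2 mod 44321 = 16760. x_2 = 16760^2 mod 44321 = 35423. x_3 = 35423^2 mod 44321 = 17098. x_4 = 17098^2 mod 44321 = 288. Reached i = s−1 = 4 without hitting −1: 17 is a Miller–Rabin witness and 44321 is composite.
Base 7411: x_0 = 7411^1385 mod 44321 = 25337. x_0 is neither 1 nor 44320, so continue squaring. x_1 = 25337^2 mod 44321 = 18205. x_2 = 18205^2 mod 44321 = 33908. x_3 = 33908^2 mod 44321 = 21403. x_4 = 21403^2 mod 44321 = 30874. Reached i = s−1 = 4 without hitting −1: 7411 is a Miller–Rabin witness and 44321 is composite.
Base 23015: x_0 = 23015^1385 mod 44321 = 41834. x_0 is neither 1 nor 44320, so continue squaring. x_1 = 41834^2 mod 44321 = 24550. x_2 = 24550^2 mod 44321 = 25542. x_3 = 25542^2 mod 44321 = 32965. x_4 = 32965^2 mod 44321 = 28947. Reached i = s−1 = 4 without hitting −1: 23015 is a Miller–Rabin witness and 44321 is composite.
The smallest witness among the given bases is 17.

17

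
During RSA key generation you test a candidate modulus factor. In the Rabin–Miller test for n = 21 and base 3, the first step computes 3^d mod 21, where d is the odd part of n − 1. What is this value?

12

n − 1 = 20 = 2^2 · 5, so s = 2 and d = 5.
3^5 mod 21 = 12.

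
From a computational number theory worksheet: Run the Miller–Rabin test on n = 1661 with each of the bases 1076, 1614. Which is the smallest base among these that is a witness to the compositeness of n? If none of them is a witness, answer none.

1614

n − 1 = 1660 = 2^2 · 415, so s = 2 and d = 415.
Base 1076: x_0 = 1076^415 mod 1661 = 1. x_0 = 1, so 1076 is not a witness.
Base 1614: x_0 = 1614^415 mod 1661 = 1506. x_0 is neither 1 nor 1660, so continue squaring. x_1 = 1506^2 mod 1661 = 771. Reached i = s−1 = 1 without hitting −1: 1614 is a Miller–Rabin witness and 1661 is composite.
The smallest witness among the given bases is 1614.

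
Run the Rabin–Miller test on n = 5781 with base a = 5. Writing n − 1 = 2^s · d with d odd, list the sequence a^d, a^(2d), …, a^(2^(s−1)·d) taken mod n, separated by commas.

n − 1 = 5780 = 2^2 · 1445, so s = 2 and d = 1445.
x_0 = 5^1445 mod 5781 = 5462.
x_1 = 5462^2 mod 5781 = 3484.

5462, 3484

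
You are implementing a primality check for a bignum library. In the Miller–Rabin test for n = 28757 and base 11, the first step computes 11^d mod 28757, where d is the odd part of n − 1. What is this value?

10740

n − 1 = 28756 = 2^2 · 7189, so s = 2 and d = 7189.
11^7189 mod 28757 = 10740.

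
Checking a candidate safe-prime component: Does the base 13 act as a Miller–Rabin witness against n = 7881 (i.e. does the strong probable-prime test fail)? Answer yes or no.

n − 1 = 7880 = 2^3 · 985, so s = 3 and d = 985.
Repeated squaring mod 7881: 13^1 ≡ 13, 13^2 ≡ 169, 13^4 ≡ 4918, 13^8 ≡ 7816, 13^16 ≡ 4225, 13^32 ≡ 160, 13^64 ≡ 1957, 13^128 ≡ 7564, 13^256 ≡ 5917, 13^512 ≡ 3487.
985 = 512 + 256 + 128 + 64 + 16 + 8 + 1, so 13^985 ≡ 3487·5917·7564·1957·4225·7816·13 ≡ 3016 (mod 7881).
x_0 = 13^985 mod 7881 = 3016.
x_0 is neither 1 nor 7880, so continue squaring.
x_1 = 3016^2 mod 7881 = 1582.
x_2 = 1582^2 mod 7881 = 4447.
Reached i = s−1 = 2 without hitting −1: 13 is a Miller–Rabin witness and 7881 is composite.

yes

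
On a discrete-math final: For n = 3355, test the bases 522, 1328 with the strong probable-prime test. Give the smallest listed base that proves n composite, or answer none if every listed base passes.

522

n − 1 = 3354 = 2^1 · 1677, so s = 1 and d = 1677.
Base 522: x_0 = 522^1677 mod 3355 = 2742. x_0 ∉ {1, 3354} and s = 1, so 522 is a Miller–Rabin witness and 3355 is composite.
Base 1328: x_0 = 1328^1677 mod 3355 = 123. x_0 ∉ {1, 3354} and s = 1, so 1328 is a Miller–Rabin witness and 3355 is composite.
The smallest witness among the given bases is 522.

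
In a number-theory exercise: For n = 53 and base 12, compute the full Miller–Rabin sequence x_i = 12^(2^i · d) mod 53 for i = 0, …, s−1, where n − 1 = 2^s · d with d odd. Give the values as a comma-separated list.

23, 52

n − 1 = 52 = 2^2 · 13, so s = 2 and d = 13.
x_0 = 12^13 mod 53 = 23.
x_1 = 23^2 mod 53 = 52.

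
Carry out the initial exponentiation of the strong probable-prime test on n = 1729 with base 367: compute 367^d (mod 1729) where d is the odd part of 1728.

1483

n − 1 = 1728 = 2^6 · 27, so s = 6 and d = 27.
Repeated squaring mod 1729: 367^1 ≡ 367, 367^2 ≡ 1556, 367^4 ≡ 536, 367^8 ≡ 282, 367^16 ≡ 1719.
27 = 16 + 8 + 2 + 1, so 367^27 ≡ 1719·282·1556·367 ≡ 1483 (mod 1729).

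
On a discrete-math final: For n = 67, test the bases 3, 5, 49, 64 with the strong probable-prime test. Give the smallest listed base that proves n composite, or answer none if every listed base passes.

none

n − 1 = 66 = 2^1 · 33, so s = 1 and d = 33.
Base 3: x_0 = 3^33 mod 67 = 66. x_0 = 66 ≡ −1, so 3 is not a witness.
Base 5: x_0 = 5^33 mod 67 = 66. x_0 = 66 ≡ −1, so 5 is not a witness.
Base 49: x_0 = 49^33 mod 67 = 1. x_0 = 1, so 49 is not a witness.
Base 64: x_0 = 64^33 mod 67 = 1. x_0 = 1, so 64 is not a witness.
No listed base is a witness for 67.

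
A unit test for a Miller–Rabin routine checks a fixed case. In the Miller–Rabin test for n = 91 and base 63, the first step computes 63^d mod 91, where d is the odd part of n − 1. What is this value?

21

n − 1 = 90 = 2^1 · 45, so s = 1 and d = 45.
63^45 mod 91 = 21.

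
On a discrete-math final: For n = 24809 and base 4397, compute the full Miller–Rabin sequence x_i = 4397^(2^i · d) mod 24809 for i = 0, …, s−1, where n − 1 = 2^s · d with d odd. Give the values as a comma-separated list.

13285, 24808, 1

n − 1 = 24808 = 2^3 · 3101, so s = 3 and d = 3101.
x_0 = 4397^3101 mod 24809 = 13285.
x_1 = 13285^2 mod 24809 = 24808.
x_2 = 24808^2 mod 24809 = 1.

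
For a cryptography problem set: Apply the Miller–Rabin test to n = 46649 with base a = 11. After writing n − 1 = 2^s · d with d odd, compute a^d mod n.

n − 1 = 46648 = 2^3 · 5831, so s = 3 and d = 5831.
11^5831 mod 46649 = 1.

1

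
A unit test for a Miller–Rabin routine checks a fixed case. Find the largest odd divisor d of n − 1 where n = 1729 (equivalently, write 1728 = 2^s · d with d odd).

Halving: 1728 → 864 → 432 → 216 → 108 → 54 → 27; 27 is odd.
So 1728 = 2^6 · 27.

27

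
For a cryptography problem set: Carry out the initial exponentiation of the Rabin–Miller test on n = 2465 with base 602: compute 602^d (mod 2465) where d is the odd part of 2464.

57

n − 1 = 2464 = 2^5 · 77, so s = 5 and d = 77.
Repeated squaring mod 2465: 602^1 ≡ 602, 602^2 ≡ 49, 602^4 ≡ 2401, 602^8 ≡ 1631, 602^16 ≡ 426, 602^32 ≡ 1531, 602^64 ≡ 2211.
77 = 64 + 8 + 4 + 1, so 602^77 ≡ 2211·1631·2401·602 ≡ 57 (mod 2465).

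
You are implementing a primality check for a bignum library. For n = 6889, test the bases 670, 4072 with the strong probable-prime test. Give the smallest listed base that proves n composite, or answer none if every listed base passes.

4072

n − 1 = 6888 = 2^3 · 861, so s = 3 and d = 861.
Base 670: x_0 = 670^861 mod 6889 = 6888. x_0 = 6888 ≡ −1, so 670 is not a witness.
Base 4072: x_0 = 4072^861 mod 6889 = 4066. x_0 is neither 1 nor 6888, so continue squaring. x_1 = 4066^2 mod 6889 = 5645. x_2 = 5645^2 mod 6889 = 4400. Reached i = s−1 = 2 without hitting −1: 4072 is a Miller–Rabin witness and 6889 is composite.
The smallest witness among the given bases is 4072.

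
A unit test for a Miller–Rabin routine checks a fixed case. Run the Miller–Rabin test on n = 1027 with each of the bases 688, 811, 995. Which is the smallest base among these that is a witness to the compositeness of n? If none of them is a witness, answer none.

n − 1 = 1026 = 2^1 · 513, so s = 1 and d = 513.
Base 688: x_0 = 688^513 mod 1027 = 1026. x_0 = 1026 ≡ −1, so 688 is not a witness.
Base 811: x_0 = 811^513 mod 1027 = 798. x_0 ∉ {1, 1026} and s = 1, so 811 is a Miller–Rabin witness and 1027 is composite.
Base 995: x_0 = 995^513 mod 1027 = 580. x_0 ∉ {1, 1026} and s = 1, so 995 is a Miller–Rabin witness and 1027 is composite.
The smallest witness among the given bases is 811.

811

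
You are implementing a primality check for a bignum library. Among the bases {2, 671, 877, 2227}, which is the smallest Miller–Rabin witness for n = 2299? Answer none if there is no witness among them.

n − 1 = 2298 = 2^1 · 1149, so s = 1 and d = 1149.
Base 2: x_0 = 2^1149 mod 2299 = 259. x_0 ∉ {1, 2298} and s = 1, so 2 is a Miller–Rabin witness and 2299 is composite.
Base 671: x_0 = 671^1149 mod 2299 = 847. x_0 ∉ {1, 2298} and s = 1, so 671 is a Miller–Rabin witness and 2299 is composite.
Base 877: x_0 = 877^1149 mod 2299 = 1228. x_0 ∉ {1, 2298} and s = 1, so 877 is a Miller–Rabin witness and 2299 is composite.
Base 2227: x_0 = 2227^1149 mod 2299 = 1417. x_0 ∉ {1, 2298} and s = 1, so 2227 is a Miller–Rabin witness and 2299 is composite.
The smallest witness among the given bases is 2.

2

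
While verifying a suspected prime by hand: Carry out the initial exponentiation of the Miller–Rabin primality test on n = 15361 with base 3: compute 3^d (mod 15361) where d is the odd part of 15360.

1733

n − 1 = 15360 = 2^10 · 15, so s = 10 and d = 15.
Repeated squaring mod 15361: 3^1 ≡ 3, 3^2 ≡ 9, 3^4 ≡ 81, 3^8 ≡ 6561.
15 = 8 + 4 + 2 + 1, so 3^15 ≡ 6561·81·9·3 ≡ 1733 (mod 15361).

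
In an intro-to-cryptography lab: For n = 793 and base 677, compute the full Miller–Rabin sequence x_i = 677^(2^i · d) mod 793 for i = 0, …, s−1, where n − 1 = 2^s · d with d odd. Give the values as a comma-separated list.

53, 430, 131

n − 1 = 792 = 2^3 · 99, so s = 3 and d = 99.
x_0 = 677^99 mod 793 = 53.
x_1 = 53^2 mod 793 = 430.
x_2 = 430^2 mod 793 = 131.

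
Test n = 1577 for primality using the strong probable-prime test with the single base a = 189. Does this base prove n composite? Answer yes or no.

n − 1 = 1576 = 2^3 · 197, so s = 3 and d = 197.
x_0 = 189^197 mod 1577 = 1025.
x_0 is neither 1 nor 1576, so continue squaring.
x_1 = 1025^2 mod 1577 = 343.
x_2 = 343^2 mod 1577 = 951.
Reached i = s−1 = 2 without hitting −1: 189 is a Miller–Rabin witness and 1577 is composite.

yes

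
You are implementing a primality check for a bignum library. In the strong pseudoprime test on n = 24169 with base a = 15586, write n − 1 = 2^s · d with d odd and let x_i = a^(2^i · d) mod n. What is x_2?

n − 1 = 24168 = 2^3 · 3021, so s = 3 and d = 3021.
x_0 = 15586^3021 mod 24169 = 22554.
x_1 = 22554^2 mod 24169 = 22142.
x_2 = 22142^2 mod 24169 = 24168.

24168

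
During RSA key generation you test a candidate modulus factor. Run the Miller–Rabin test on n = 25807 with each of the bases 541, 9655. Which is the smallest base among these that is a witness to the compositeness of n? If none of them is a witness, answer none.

n − 1 = 25806 = 2^1 · 12903, so s = 1 and d = 12903.
Base 541: x_0 = 541^12903 mod 25807 = 14309. x_0 ∉ {1, 25806} and s = 1, so 541 is a Miller–Rabin witness and 25807 is composite.
Base 9655: x_0 = 9655^12903 mod 25807 = 23124. x_0 ∉ {1, 25806} and s = 1, so 9655 is a Miller–Rabin witness and 25807 is composite.
The smallest witness among the given bases is 541.

541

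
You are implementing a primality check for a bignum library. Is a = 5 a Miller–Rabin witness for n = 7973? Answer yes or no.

n − 1 = 7972 = 2^2 · 1993, so s = 2 and d = 1993.
Repeated squaring mod 7973: 5^1 ≡ 5, 5^2 ≡ 25, 5^4 ≡ 625, 5^8 ≡ 7921, 5^16 ≡ 2704, 5^32 ≡ 375, 5^64 ≡ 5084, 5^128 ≡ 6563, 5^256 ≡ 2823, 5^512 ≡ 4302, 5^1024 ≡ 1871.
1993 = 1024 + 512 + 256 + 128 + 64 + 8 + 1, so 5^1993 ≡ 1871·4302·2823·6563·5084·7921·5 ≡ 7747 (mod 7973).
x_0 = 5^1993 mod 7973 = 7747.
x_0 is neither 1 nor 7972, so continue squaring.
x_1 = 7747^2 mod 7973 = 3238.
Reached i = s−1 = 1 without hitting −1: 5 is a Miller–Rabin witness and 7973 is composite.

yes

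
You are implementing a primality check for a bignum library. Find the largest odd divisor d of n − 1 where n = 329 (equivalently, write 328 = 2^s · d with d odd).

41

Halving: 328 → 164 → 82 → 41; 41 is odd.
So 328 = 2^3 · 41.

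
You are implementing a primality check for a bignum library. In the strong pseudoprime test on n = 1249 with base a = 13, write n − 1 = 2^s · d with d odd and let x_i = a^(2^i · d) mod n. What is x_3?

1248

n − 1 = 1248 = 2^5 · 39, so s = 5 and d = 39.
x_0 = 13^39 mod 1249 = 650.
x_1 = 650^2 mod 1249 = 338.
x_2 = 338^2 mod 1249 = 585.
x_3 = 585^2 mod 1249 = 1248.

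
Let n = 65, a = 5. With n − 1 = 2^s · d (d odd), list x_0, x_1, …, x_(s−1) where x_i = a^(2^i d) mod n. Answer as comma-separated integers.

5, 25, 40, 40, 40, 40

n − 1 = 64 = 2^6 · 1, so s = 6 and d = 1.
x_0 = 5^1 mod 65 = 5.
x_1 = 5^2 mod 65 = 25.
x_2 = 25^2 mod 65 = 40.
x_3 = 40^2 mod 65 = 40.
x_4 = 40^2 mod 65 = 40.
x_5 = 40^2 mod 65 = 40.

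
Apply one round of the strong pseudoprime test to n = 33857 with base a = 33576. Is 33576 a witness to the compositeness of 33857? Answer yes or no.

no

n − 1 = 33856 = 2^6 · 529, so s = 6 and d = 529.
x_0 = 33576^529 mod 33857 = 1.
x_0 = 1, so 33576 is not a witness.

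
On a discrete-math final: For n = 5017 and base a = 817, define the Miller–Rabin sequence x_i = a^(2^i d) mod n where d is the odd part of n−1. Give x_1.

n − 1 = 5016 = 2^3 · 627, so s = 3 and d = 627.
Repeated squaring mod 5017: 817^1 ≡ 817, 817^2 ≡ 228, 817^4 ≡ 1814, 817^8 ≡ 4461, 817^16 ≡ 3099, 817^32 ≡ 1263, 817^64 ≡ 4780, 817^128 ≡ 982, 817^256 ≡ 1060, 817^512 ≡ 4809.
627 = 512 + 64 + 32 + 16 + 2 + 1, so 817^627 ≡ 4809·4780·1263·3099·228·817 ≡ 2420 (mod 5017).
x_0 = 2420.
x_1 = 2420^2 mod 5017 = 1561.

1561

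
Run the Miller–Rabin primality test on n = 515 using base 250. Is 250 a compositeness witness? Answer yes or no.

yes

n − 1 = 514 = 2^1 · 257, so s = 1 and d = 257.
Repeated squaring mod 515: 250^1 ≡ 250, 250^2 ≡ 185, 250^4 ≡ 235, 250^8 ≡ 120, 250^16 ≡ 495, 250^32 ≡ 400, 250^64 ≡ 350, 250^128 ≡ 445, 250^256 ≡ 265.
257 = 256 + 1, so 250^257 ≡ 265·250 ≡ 330 (mod 515).
x_0 = 250^257 mod 515 = 330.
x_0 ∉ {1, 514} and s = 1, so 250 is a Miller–Rabin witness and 515 is composite.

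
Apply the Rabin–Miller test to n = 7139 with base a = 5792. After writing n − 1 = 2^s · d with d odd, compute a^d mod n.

n − 1 = 7138 = 2^1 · 3569, so s = 1 and d = 3569.
5792^3569 mod 7139 = 4325.

4325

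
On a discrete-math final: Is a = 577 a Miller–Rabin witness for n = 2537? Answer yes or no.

yes

n − 1 = 2536 = 2^3 · 317, so s = 3 and d = 317.
Repeated squaring mod 2537: 577^1 ≡ 577, 577^2 ≡ 582, 577^4 ≡ 1303, 577^8 ≡ 556, 577^16 ≡ 2159, 577^32 ≡ 812, 577^64 ≡ 2261, 577^128 ≡ 66, 577^256 ≡ 1819.
317 = 256 + 32 + 16 + 8 + 4 + 1, so 577^317 ≡ 1819·812·2159·556·1303·577 ≡ 966 (mod 2537).
x_0 = 577^317 mod 2537 = 966.
x_0 is neither 1 nor 2536, so continue squaring.
x_1 = 966^2 mod 2537 = 2077.
x_2 = 2077^2 mod 2537 = 1029.
Reached i = s−1 = 2 without hitting −1: 577 is a Miller–Rabin witness and 2537 is composite.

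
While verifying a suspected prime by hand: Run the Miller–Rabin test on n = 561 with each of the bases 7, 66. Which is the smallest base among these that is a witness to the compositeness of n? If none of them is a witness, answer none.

n − 1 = 560 = 2^4 · 35, so s = 4 and d = 35.
Base 7: x_0 = 7^35 mod 561 = 241. x_0 is neither 1 nor 560, so continue squaring. x_1 = 241^2 mod 561 = 298. x_2 = 298^2 mod 561 = 166. x_3 = 166^2 mod 561 = 67. Reached i = s−1 = 3 without hitting −1: 7 is a Miller–Rabin witness and 561 is composite.
Base 66: x_0 = 66^35 mod 561 = 264. x_0 is neither 1 nor 560, so continue squaring. x_1 = 264^2 mod 561 = 132. x_2 = 132^2 mod 561 = 33. x_3 = 33^2 mod 561 = 528. Reached i = s−1 = 3 without hitting −1: 66 is a Miller–Rabin witness and 561 is composite.
The smallest witness among the given bases is 7.

7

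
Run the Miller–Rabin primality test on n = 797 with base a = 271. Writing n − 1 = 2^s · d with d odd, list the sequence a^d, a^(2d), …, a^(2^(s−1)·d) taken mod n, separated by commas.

215, 796

n − 1 = 796 = 2^2 · 199, so s = 2 and d = 199.
x_0 = 271^199 mod 797 = 215.
x_1 = 215^2 mod 797 = 796.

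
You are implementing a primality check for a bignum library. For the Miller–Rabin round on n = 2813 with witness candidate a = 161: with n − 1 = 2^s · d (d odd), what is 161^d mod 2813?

2472

n − 1 = 2812 = 2^2 · 703, so s = 2 and d = 703.
By repeated squaring, 161^703 ≡ 2472 (mod 2813).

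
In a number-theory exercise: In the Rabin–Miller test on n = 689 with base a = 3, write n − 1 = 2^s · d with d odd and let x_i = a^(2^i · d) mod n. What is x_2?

n − 1 = 688 = 2^4 · 43, so s = 4 and d = 43.
Repeated squaring mod 689: 3^1 ≡ 3, 3^2 ≡ 9, 3^4 ≡ 81, 3^8 ≡ 360, 3^16 ≡ 68, 3^32 ≡ 490.
43 = 32 + 8 + 2 + 1, so 3^43 ≡ 490·360·9·3 ≡ 432 (mod 689).
x_0 = 432.
x_1 = 432^2 mod 689 = 594.
x_2 = 594^2 mod 689 = 68.

68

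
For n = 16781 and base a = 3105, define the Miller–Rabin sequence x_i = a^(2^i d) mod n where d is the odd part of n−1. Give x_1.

4269

n − 1 = 16780 = 2^2 · 4195, so s = 2 and d = 4195.
Repeated squaring mod 16781: 3105^1 ≡ 3105, 3105^2 ≡ 8731, 3105^4 ≡ 11059, 3105^8 ≡ 1553, 3105^16 ≡ 12126, 3105^32 ≡ 4754, 3105^64 ≡ 13290, 3105^128 ≡ 4075, 3105^256 ≡ 9216, 3105^512 ≡ 6015, 3105^1024 ≡ 389, 3105^2048 ≡ 292, 3105^4096 ≡ 1359.
4195 = 4096 + 64 + 32 + 2 + 1, so 3105^4195 ≡ 1359·13290·4754·8731·3105 ≡ 3396 (mod 16781).
x_0 = 3396.
x_1 = 3396^2 mod 16781 = 4269.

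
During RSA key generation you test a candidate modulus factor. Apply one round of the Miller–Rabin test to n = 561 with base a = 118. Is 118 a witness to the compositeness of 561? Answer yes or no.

n − 1 = 560 = 2^4 · 35, so s = 4 and d = 35.
By repeated squaring, 118^35 ≡ 373 (mod 561).
x_0 = 118^35 mod 561 = 373.
x_0 is neither 1 nor 560, so continue squaring.
x_1 = 373^2 mod 561 = 1.
x_1 = 1 but x_0 ≠ ±1, a nontrivial square root of 1 — 118 is a witness and 561 is composite.

yes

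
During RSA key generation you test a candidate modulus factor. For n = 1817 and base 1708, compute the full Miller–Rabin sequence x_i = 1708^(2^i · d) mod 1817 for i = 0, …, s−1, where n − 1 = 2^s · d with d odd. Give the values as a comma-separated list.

n − 1 = 1816 = 2^3 · 227, so s = 3 and d = 227.
x_0 = 1708^227 mod 1817 = 26.
x_1 = 26^2 mod 1817 = 676.
x_2 = 676^2 mod 1817 = 909.

26, 676, 909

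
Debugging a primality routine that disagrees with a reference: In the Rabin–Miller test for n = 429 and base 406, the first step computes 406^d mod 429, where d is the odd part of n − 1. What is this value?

373

n − 1 = 428 = 2^2 · 107, so s = 2 and d = 107.
Repeated squaring mod 429: 406^1 ≡ 406, 406^2 ≡ 100, 406^4 ≡ 133, 406^8 ≡ 100, 406^16 ≡ 133, 406^32 ≡ 100, 406^64 ≡ 133.
107 = 64 + 32 + 8 + 2 + 1, so 406^107 ≡ 133·100·100·100·406 ≡ 373 (mod 429).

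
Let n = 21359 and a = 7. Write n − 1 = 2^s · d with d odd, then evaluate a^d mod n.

n − 1 = 21358 = 2^1 · 10679, so s = 1 and d = 10679.
Repeated squaring mod 21359: 7^1 ≡ 7, 7^2 ≡ 49, 7^4 ≡ 2401, 7^8 ≡ 19230, 7^16 ≡ 4533, 7^32 ≡ 731, 7^64 ≡ 386, 7^128 ≡ 20842, 7^256 ≡ 10981, 7^512 ≡ 10806, 7^1024 ≡ 21342, 7^2048 ≡ 289, 7^4096 ≡ 19444, 7^8192 ≡ 14836.
10679 = 8192 + 2048 + 256 + 128 + 32 + 16 + 4 + 2 + 1, so 7^10679 ≡ 14836·289·10981·20842·731·4533·2401·49·7 ≡ 18826 (mod 21359).

18826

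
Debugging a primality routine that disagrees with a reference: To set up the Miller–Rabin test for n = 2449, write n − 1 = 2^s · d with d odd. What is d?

Halving: 2448 → 1224 → 612 → 306 → 153; 153 is odd.
So 2448 = 2^4 · 153.

153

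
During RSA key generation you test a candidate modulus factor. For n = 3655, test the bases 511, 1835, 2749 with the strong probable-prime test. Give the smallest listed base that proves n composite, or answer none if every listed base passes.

n − 1 = 3654 = 2^1 · 1827, so s = 1 and d = 1827.
Base 511: x_0 = 511^1827 mod 3655 = 1. x_0 = 1, so 511 is not a witness.
Base 1835: x_0 = 1835^1827 mod 3655 = 730. x_0 ∉ {1, 3654} and s = 1, so 1835 is a Miller–Rabin witness and 3655 is composite.
Base 2749: x_0 = 2749^1827 mod 3655 = 3054. x_0 ∉ {1, 3654} and s = 1, so 2749 is a Miller–Rabin witness and 3655 is composite.
The smallest witness among the given bases is 1835.

1835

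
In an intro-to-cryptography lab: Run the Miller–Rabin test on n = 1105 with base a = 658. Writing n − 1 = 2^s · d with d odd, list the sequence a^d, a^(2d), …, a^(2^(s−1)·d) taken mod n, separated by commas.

n − 1 = 1104 = 2^4 · 69, so s = 4 and d = 69.
x_0 = 658^69 mod 1105 = 853.
x_1 = 853^2 mod 1105 = 519.
x_2 = 519^2 mod 1105 = 846.
x_3 = 846^2 mod 1105 = 781.

853, 519, 846, 781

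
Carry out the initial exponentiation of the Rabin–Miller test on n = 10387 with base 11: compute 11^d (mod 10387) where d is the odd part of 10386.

n − 1 = 10386 = 2^1 · 5193, so s = 1 and d = 5193.
Repeated squaring mod 10387: 11^1 ≡ 11, 11^2 ≡ 121, 11^4 ≡ 4254, 11^8 ≡ 2362, 11^16 ≡ 1225, 11^32 ≡ 4897, 11^64 ≡ 7413, 11^128 ≡ 5339, 11^256 ≡ 2993, 11^512 ≡ 4455, 11^1024 ≡ 7855, 11^2048 ≡ 2245, 11^4096 ≡ 2330.
5193 = 4096 + 1024 + 64 + 8 + 1, so 11^5193 ≡ 2330·7855·7413·2362·11 ≡ 1893 (mod 10387).

1893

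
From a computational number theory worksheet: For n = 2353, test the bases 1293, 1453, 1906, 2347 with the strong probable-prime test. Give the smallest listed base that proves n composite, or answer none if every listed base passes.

1453

n − 1 = 2352 = 2^4 · 147, so s = 4 and d = 147.
Base 1293: x_0 = 1293^147 mod 2353 = 2010. x_0 is neither 1 nor 2352, so continue squaring. x_1 = 2010^2 mod 2353 = 2352. x_1 ≡ −1, so 1293 is not a witness.
Base 1453: x_0 = 1453^147 mod 2353 = 766. x_0 is neither 1 nor 2352, so continue squaring. x_1 = 766^2 mod 2353 = 859. x_2 = 859^2 mod 2353 = 1392. x_3 = 1392^2 mod 2353 = 1145. Reached i = s−1 = 3 without hitting −1: 1453 is a Miller–Rabin witness and 2353 is composite.
Base 1906: x_0 = 1906^147 mod 2353 = 356. x_0 is neither 1 nor 2352, so continue squaring. x_1 = 356^2 mod 2353 = 2027. x_2 = 2027^2 mod 2353 = 391. x_3 = 391^2 mod 2353 = 2289. Reached i = s−1 = 3 without hitting −1: 1906 is a Miller–Rabin witness and 2353 is composite.
Base 2347: x_0 = 2347^147 mod 2353 = 512. x_0 is neither 1 nor 2352, so continue squaring. x_1 = 512^2 mod 2353 = 961. x_2 = 961^2 mod 2353 = 1145. x_3 = 1145^2 mod 2353 = 404. Reached i = s−1 = 3 without hitting −1: 2347 is a Miller–Rabin witness and 2353 is composite.
The smallest witness among the given bases is 1453.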